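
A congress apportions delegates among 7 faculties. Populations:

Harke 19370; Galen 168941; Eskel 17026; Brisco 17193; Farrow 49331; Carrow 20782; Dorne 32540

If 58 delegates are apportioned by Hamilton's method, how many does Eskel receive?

The standard divisor is 325183/58 ≈ 5606.603.
Standard quotas: Harke 3.4549, Galen 30.1325, Eskel 3.0368, Brisco 3.0666, Farrow 8.7987, Carrow 3.7067, Dorne 5.8039.
Lower quotas: Harke 3, Galen 30, Eskel 3, Brisco 3, Farrow 8, Carrow 3, Dorne 5 (sum 55, leaving 3 seats).
Remainders in descending order: Dorne 0.8039, Farrow 0.7987, Carrow 0.7067, Harke 0.4549, Galen 0.1325, Brisco 0.0666, Eskel 0.0368.
Largest remainders: Dorne, Farrow, Carrow receive the extra seats.
Eskel receives 3.

3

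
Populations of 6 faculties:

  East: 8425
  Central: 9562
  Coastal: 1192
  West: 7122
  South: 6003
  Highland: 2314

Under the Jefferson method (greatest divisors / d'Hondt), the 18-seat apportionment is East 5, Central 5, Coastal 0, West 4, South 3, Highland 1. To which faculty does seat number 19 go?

Central

Priority for the next seat is population ÷ (current seats + 1).
Priorities: East 1404.167, Central 1593.667, Coastal 1192.000, West 1424.400, South 1500.750, Highland 1157.000.
Highest priority: Central.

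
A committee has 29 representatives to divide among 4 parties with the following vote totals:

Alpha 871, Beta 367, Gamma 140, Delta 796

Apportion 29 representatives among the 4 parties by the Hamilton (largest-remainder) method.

Alpha=12; Beta=5; Gamma=2; Delta=10

Total 2174; standard divisor 2174/29 ≈ 74.966.
Standard quotas: Alpha 11.619, Beta 4.896, Gamma 1.868, Delta 10.618.
Lower quotas: Alpha 11, Beta 4, Gamma 1, Delta 10 (sum 26, leaving 3 seats).
Remainders in descending order: Beta 0.896, Gamma 0.868, Alpha 0.619, Delta 0.618.
The surplus seats go to Beta, Gamma, Alpha.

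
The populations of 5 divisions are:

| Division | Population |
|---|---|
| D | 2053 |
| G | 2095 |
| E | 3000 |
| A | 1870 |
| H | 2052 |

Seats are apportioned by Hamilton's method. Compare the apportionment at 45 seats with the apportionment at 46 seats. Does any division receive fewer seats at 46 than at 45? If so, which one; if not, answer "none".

At 45 seats: D 8, G 9, E 12, A 8, H 8.
At 46 seats: D 9, G 9, E 12, A 8, H 8.
No division's allocation decreased.

none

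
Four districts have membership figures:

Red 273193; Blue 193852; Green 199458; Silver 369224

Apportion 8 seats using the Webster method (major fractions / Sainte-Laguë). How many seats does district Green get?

Standard divisor 1035727/8 ≈ 129465.875; standard quotas: Red 2.110, Blue 1.497, Green 1.541, Silver 2.852.
Rounding to the nearest integer gives Red 2, Blue 1, Green 2, Silver 3 — total 8, matching the house size, so no adjustment is needed.
Green receives 2.

2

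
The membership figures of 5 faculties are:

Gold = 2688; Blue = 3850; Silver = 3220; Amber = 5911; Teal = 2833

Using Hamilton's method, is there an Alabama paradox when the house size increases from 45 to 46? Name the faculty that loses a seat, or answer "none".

none

At 45 seats: Gold 7, Blue 9, Silver 8, Amber 14, Teal 7.
At 46 seats: Gold 7, Blue 9, Silver 8, Amber 15, Teal 7.
No faculty's allocation decreased.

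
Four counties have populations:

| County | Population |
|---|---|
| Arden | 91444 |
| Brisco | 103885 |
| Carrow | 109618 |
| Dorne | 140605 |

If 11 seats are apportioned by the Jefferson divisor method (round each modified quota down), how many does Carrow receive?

3

Standard divisor 445552/11 ≈ 40504.727; standard quotas: Arden 2.258, Brisco 2.565, Carrow 2.706, Dorne 3.471.
Rounding down gives 2, 2, 2, 3 = 9 seats, so the divisor must be adjusted.
With modified divisor 34900: modified quotas Arden 2.620, Brisco 2.977, Carrow 3.141, Dorne 4.029.
Rounding down: Arden 2, Brisco 2, Carrow 3, Dorne 4 (total 11).
Carrow receives 3.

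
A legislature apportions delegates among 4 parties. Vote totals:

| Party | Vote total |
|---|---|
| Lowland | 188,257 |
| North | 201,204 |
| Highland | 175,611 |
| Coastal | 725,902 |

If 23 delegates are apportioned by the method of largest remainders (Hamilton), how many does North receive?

4

The standard divisor is 1290974/23 ≈ 56129.304.
Standard quotas: Lowland 3.3540, North 3.5847, Highland 3.1287, Coastal 12.9327.
Lower quotas: Lowland 3, North 3, Highland 3, Coastal 12 (sum 21, leaving 2 seats).
Remainders in descending order: Coastal 0.9327, North 0.5847, Lowland 0.3540, Highland 0.1287.
The surplus seats go to Coastal, North.
North receives 4.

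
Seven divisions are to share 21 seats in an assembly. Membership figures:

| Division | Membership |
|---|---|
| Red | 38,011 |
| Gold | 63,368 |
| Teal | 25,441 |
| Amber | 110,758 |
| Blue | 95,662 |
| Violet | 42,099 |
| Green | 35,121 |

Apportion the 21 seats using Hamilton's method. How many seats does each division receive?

Red: 2, Gold: 3, Teal: 1, Amber: 6, Blue: 5, Violet: 2, Green: 2

Standard divisor: 410460 ÷ 21 ≈ 19545.714.
Standard quotas: Red 1.9447, Gold 3.2420, Teal 1.3016, Amber 5.6666, Blue 4.8943, Violet 2.1539, Green 1.7969.
Lower quotas: Red 1, Gold 3, Teal 1, Amber 5, Blue 4, Violet 2, Green 1 (sum 17, leaving 4 seats).
Remainders in descending order: Red 0.9447, Blue 0.8943, Green 0.7969, Amber 0.6666, Teal 0.3016, Gold 0.2420, Violet 0.1539.
Largest remainders: Red, Blue, Green, Amber receive the extra seats.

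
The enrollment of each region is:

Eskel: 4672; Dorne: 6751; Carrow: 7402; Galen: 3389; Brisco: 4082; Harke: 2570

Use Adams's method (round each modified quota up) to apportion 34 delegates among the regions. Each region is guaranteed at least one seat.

Eskel=6; Dorne=8; Carrow=8; Galen=4; Brisco=5; Harke=3

Standard divisor 28866/34 ≈ 849; standard quotas: Eskel 5.503, Dorne 7.952, Carrow 8.718, Galen 3.992, Brisco 4.808, Harke 3.027.
Rounding up gives 6, 8, 9, 4, 5, 4 = 36 seats, so the divisor must be adjusted.
With modified divisor 930: modified quotas Eskel 5.024, Dorne 7.259, Carrow 7.959, Galen 3.644, Brisco 4.389, Harke 2.763.
Rounding up: Eskel 6, Dorne 8, Carrow 8, Galen 4, Brisco 5, Harke 3 (total 34).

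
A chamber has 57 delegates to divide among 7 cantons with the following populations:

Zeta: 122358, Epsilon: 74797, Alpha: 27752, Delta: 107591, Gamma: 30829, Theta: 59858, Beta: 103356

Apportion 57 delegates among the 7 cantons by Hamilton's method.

Zeta 13, Epsilon 8, Alpha 3, Delta 12, Gamma 3, Theta 7, Beta 11

Total 526541; standard divisor 526541/57 ≈ 9237.561.
Standard quotas: Zeta 13.2457, Epsilon 8.0971, Alpha 3.0043, Delta 11.6471, Gamma 3.3374, Theta 6.4798, Beta 11.1887.
Lower quotas: Zeta 13, Epsilon 8, Alpha 3, Delta 11, Gamma 3, Theta 6, Beta 11 (sum 55, leaving 2 seats).
Remainders in descending order: Delta 0.6471, Theta 0.4798, Gamma 0.3374, Zeta 0.2457, Beta 0.1887, Epsilon 0.0971, Alpha 0.0043.
The surplus seats go to Delta, Theta.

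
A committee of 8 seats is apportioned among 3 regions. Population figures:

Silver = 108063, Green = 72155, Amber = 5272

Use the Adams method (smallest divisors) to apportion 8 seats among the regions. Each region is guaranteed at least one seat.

Standard divisor 185490/8 ≈ 23186.25; standard quotas: Silver 4.661, Green 3.112, Amber 0.227.
Rounding up gives 5, 4, 1 = 10 seats, so the divisor must be adjusted.
With modified divisor 31500: modified quotas Silver 3.431, Green 2.291, Amber 0.167.
Rounding up: Silver 4, Green 3, Amber 1 (total 8).

Silver=4, Green=3, Amber=1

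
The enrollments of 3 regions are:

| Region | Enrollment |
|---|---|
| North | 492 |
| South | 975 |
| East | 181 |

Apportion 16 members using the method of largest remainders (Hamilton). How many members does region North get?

5

Total 1648; standard divisor 1648/16 = 103.
Standard quotas: North 4.777, South 9.466, East 1.757.
Lower quotas: North 4, South 9, East 1 (sum 14, leaving 2 seats).
Remainders in descending order: North 0.777, East 0.757, South 0.466.
The surplus seats go to North, East.
North receives 5.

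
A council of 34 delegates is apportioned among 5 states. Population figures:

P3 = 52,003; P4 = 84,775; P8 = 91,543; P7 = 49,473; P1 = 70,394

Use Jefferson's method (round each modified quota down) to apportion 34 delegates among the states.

Standard divisor 348188/34 ≈ 10240.824; standard quotas: P3 5.078, P4 8.278, P8 8.939, P7 4.831, P1 6.874.
Rounding down gives 5, 8, 8, 4, 6 = 31 seats, so the divisor must be adjusted.
With modified divisor 9700: modified quotas P3 5.361, P4 8.740, P8 9.437, P7 5.100, P1 7.257.
Rounding down: P3 5, P4 8, P8 9, P7 5, P1 7 (total 34).

P3=5; P4=8; P8=9; P7=5; P1=7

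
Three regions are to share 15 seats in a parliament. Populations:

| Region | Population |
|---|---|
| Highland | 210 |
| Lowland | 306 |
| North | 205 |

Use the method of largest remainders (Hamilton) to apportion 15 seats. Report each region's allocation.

The standard divisor is 721/15 ≈ 48.067.
Standard quotas: Highland 4.369, Lowland 6.366, North 4.265.
Lower quotas: Highland 4, Lowland 6, North 4 (sum 14, leaving 1 seat).
Remainders in descending order: Highland 0.369, Lowland 0.366, North 0.265.
The surplus seat goes to Highland.

Highland 5; Lowland 6; North 4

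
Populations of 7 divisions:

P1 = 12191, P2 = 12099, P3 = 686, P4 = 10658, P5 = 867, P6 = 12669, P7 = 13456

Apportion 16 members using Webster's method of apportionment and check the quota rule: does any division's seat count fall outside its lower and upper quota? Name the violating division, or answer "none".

Standard quotas: P1 3.115, P2 3.091, P3 0.175, P4 2.723, P5 0.222, P6 3.237, P7 3.438.
Webster allocation: P1 3, P2 3, P3 0, P4 3, P5 0, P6 3, P7 4.
Every allocation lies between the lower and upper quota.

none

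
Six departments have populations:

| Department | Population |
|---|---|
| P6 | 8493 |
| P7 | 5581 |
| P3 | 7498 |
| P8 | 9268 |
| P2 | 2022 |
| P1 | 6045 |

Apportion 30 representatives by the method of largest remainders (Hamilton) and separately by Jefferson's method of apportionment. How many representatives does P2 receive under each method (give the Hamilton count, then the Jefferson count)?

2 and 1

Hamilton: P6 6, P7 4, P3 6, P8 7, P2 2, P1 5.
Jefferson: P6 7, P7 4, P3 6, P8 7, P2 1, P1 5.
P2 gets 2 under Hamilton and 1 under Jefferson.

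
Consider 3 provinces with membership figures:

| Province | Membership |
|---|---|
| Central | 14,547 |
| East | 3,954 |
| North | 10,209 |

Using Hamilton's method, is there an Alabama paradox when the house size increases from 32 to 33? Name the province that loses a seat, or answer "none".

At 32 seats: Central 16, East 5, North 11.
At 33 seats: Central 17, East 4, North 12.
East drops from 5 to 4.

East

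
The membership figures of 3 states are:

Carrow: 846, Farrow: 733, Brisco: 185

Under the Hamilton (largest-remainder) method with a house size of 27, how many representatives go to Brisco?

3

Total 1764; standard divisor 1764/27 ≈ 65.333.
Standard quotas: Carrow 12.949, Farrow 11.219, Brisco 2.832.
Lower quotas: Carrow 12, Farrow 11, Brisco 2 (sum 25, leaving 2 seats).
Remainders in descending order: Carrow 0.949, Brisco 0.832, Farrow 0.219.
The surplus seats go to Carrow, Brisco.
Brisco receives 3.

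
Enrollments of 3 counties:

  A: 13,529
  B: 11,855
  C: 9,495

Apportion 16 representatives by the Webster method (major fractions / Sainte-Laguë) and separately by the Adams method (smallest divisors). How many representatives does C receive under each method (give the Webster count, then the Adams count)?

4 and 5

Webster: A 6, B 6, C 4.
Adams: A 6, B 5, C 5.
C gets 4 under Webster and 5 under Adams.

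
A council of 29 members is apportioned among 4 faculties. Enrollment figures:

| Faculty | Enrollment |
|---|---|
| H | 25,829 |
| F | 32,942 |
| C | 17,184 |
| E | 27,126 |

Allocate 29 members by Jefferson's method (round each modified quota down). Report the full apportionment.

H=7, F=9, C=5, E=8

Standard divisor 103081/29 ≈ 3554.517; standard quotas: H 7.267, F 9.268, C 4.834, E 7.631.
Rounding down gives 7, 9, 4, 7 = 27 seats, so the divisor must be adjusted.
With modified divisor 3340: modified quotas H 7.733, F 9.863, C 5.145, E 8.122.
Rounding down: H 7, F 9, C 5, E 8 (total 29).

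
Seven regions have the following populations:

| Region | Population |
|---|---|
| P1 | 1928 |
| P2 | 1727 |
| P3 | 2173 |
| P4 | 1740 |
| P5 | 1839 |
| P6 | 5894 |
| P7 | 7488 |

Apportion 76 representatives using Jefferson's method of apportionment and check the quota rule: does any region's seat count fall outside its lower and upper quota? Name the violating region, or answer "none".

Standard quotas: P1 6.430, P2 5.759, P3 7.247, P4 5.803, P5 6.133, P6 19.656, P7 24.972.
Jefferson allocation: P1 6, P2 5, P3 7, P4 6, P5 6, P6 20, P7 26.
P7 has quota 24.972 (lower 24, upper 25) but receives 26 — outside the quota interval.

P7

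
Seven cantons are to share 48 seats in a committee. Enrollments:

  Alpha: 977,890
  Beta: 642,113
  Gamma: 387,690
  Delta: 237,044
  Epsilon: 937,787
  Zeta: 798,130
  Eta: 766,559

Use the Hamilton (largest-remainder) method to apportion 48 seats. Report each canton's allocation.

Alpha: 10, Beta: 7, Gamma: 4, Delta: 2, Epsilon: 9, Zeta: 8, Eta: 8

Standard divisor: 4747213 ÷ 48 ≈ 98900.271.
Standard quotas: Alpha 9.8876, Beta 6.4925, Gamma 3.9200, Delta 2.3968, Epsilon 9.4821, Zeta 8.0700, Eta 7.7508.
Lower quotas: Alpha 9, Beta 6, Gamma 3, Delta 2, Epsilon 9, Zeta 8, Eta 7 (sum 44, leaving 4 seats).
Remainders in descending order: Gamma 0.9200, Alpha 0.8876, Eta 0.7508, Beta 0.4925, Epsilon 0.4821, Delta 0.3968, Zeta 0.0700.
Largest remainders: Gamma, Alpha, Eta, Beta receive the extra seats.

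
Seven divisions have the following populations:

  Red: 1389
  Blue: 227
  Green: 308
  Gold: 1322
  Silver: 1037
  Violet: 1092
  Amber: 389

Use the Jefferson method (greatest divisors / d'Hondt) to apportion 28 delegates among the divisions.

Standard divisor 5764/28 ≈ 205.857; standard quotas: Red 6.747, Blue 1.103, Green 1.496, Gold 6.422, Silver 5.037, Violet 5.305, Amber 1.890.
Rounding down gives 6, 1, 1, 6, 5, 5, 1 = 25 seats, so the divisor must be adjusted.
With modified divisor 185: modified quotas Red 7.508, Blue 1.227, Green 1.665, Gold 7.146, Silver 5.605, Violet 5.903, Amber 2.103.
Rounding down: Red 7, Blue 1, Green 1, Gold 7, Silver 5, Violet 5, Amber 2 (total 28).

Red: 7, Blue: 1, Green: 1, Gold: 7, Silver: 5, Violet: 5, Amber: 2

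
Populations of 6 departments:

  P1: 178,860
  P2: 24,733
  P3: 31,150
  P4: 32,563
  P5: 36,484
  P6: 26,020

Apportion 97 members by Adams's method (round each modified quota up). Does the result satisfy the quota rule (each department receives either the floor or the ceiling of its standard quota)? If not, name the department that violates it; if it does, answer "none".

P1

Standard quotas: P1 52.604, P2 7.274, P3 9.161, P4 9.577, P5 10.730, P6 7.653.
Adams allocation: P1 51, P2 8, P3 9, P4 10, P5 11, P6 8.
P1 has quota 52.604 (lower 52, upper 53) but receives 51 — outside the quota interval.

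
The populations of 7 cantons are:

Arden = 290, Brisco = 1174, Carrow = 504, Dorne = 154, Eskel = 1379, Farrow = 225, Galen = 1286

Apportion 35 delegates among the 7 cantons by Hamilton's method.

Arden 2; Brisco 8; Carrow 3; Dorne 1; Eskel 10; Farrow 2; Galen 9

Standard divisor: 5012 ÷ 35 ≈ 143.2.
Standard quotas: Arden 2.025, Brisco 8.198, Carrow 3.520, Dorne 1.075, Eskel 9.630, Farrow 1.571, Galen 8.980.
Lower quotas: Arden 2, Brisco 8, Carrow 3, Dorne 1, Eskel 9, Farrow 1, Galen 8 (sum 32, leaving 3 seats).
Remainders in descending order: Galen 0.980, Eskel 0.630, Farrow 0.571, Carrow 0.520, Brisco 0.198, Dorne 0.075, Arden 0.025.
Largest remainders: Galen, Eskel, Farrow receive the extra seats.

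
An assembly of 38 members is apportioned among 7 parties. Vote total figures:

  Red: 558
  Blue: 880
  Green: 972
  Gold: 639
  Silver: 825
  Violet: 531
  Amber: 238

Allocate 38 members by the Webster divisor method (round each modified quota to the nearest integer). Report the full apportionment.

Red 5, Blue 7, Green 8, Gold 5, Silver 7, Violet 4, Amber 2

Standard divisor 4643/38 ≈ 122.184; standard quotas: Red 4.567, Blue 7.202, Green 7.955, Gold 5.230, Silver 6.752, Violet 4.346, Amber 1.948.
Rounding to the nearest integer gives Red 5, Blue 7, Green 8, Gold 5, Silver 7, Violet 4, Amber 2 — total 38, matching the house size, so no adjustment is needed.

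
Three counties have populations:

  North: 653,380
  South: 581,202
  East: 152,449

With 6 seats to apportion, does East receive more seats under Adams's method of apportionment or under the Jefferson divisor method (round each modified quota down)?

Adams: North 3, South 2, East 1.
Jefferson: North 3, South 3, East 0.
East gets 1 under Adams and 0 under Jefferson.

Adams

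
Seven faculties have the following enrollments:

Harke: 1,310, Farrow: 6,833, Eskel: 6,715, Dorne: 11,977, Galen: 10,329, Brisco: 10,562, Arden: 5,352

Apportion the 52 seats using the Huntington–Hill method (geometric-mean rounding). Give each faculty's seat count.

With divisor 1022: modified quotas Harke 1.282, Farrow 6.686, Eskel 6.570, Dorne 11.719, Galen 10.107, Brisco 10.335, Arden 5.237.
Geometric-mean thresholds: Harke √(1·2)=1.414, Farrow √(6·7)=6.481, Eskel √(6·7)=6.481, Dorne √(11·12)=11.489, Galen √(10·11)=10.488, Brisco √(10·11)=10.488, Arden √(5·6)=5.477.
Each quota rounded against its threshold gives Harke 1, Farrow 7, Eskel 7, Dorne 12, Galen 10, Brisco 10, Arden 5 (total 52).

Harke: 1, Farrow: 7, Eskel: 7, Dorne: 12, Galen: 10, Brisco: 10, Arden: 5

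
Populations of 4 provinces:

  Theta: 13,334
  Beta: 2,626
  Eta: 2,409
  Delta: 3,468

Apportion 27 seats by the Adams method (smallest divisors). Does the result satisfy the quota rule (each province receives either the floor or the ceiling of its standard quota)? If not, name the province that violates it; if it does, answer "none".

Standard quotas: Theta 16.487, Beta 3.247, Eta 2.979, Delta 4.288.
Adams allocation: Theta 16, Beta 4, Eta 3, Delta 4.
Every allocation lies between the lower and upper quota.

none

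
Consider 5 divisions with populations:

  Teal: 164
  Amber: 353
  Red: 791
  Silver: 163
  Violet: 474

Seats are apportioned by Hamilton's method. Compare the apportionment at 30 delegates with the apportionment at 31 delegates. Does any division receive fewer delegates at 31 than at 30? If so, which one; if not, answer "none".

Silver

At 30 seats: Teal 3, Amber 5, Red 12, Silver 3, Violet 7.
At 31 seats: Teal 3, Amber 6, Red 13, Silver 2, Violet 7.
Silver drops from 3 to 2.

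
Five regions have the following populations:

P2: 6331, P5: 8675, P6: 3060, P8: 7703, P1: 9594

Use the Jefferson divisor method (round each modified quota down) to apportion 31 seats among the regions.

P2=5, P5=8, P6=2, P8=7, P1=9

Standard divisor 35363/31 ≈ 1140.742; standard quotas: P2 5.550, P5 7.605, P6 2.682, P8 6.753, P1 8.410.
Rounding down gives 5, 7, 2, 6, 8 = 28 seats, so the divisor must be adjusted.
With modified divisor 1060: modified quotas P2 5.973, P5 8.184, P6 2.887, P8 7.267, P1 9.051.
Rounding down: P2 5, P5 8, P6 2, P8 7, P1 9 (total 31).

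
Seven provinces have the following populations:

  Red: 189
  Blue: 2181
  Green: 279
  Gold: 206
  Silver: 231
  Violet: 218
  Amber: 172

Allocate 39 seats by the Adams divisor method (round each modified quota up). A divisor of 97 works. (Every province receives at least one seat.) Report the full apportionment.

Red 2, Blue 23, Green 3, Gold 3, Silver 3, Violet 3, Amber 2

With modified divisor 97: modified quotas Red 1.948, Blue 22.485, Green 2.876, Gold 2.124, Silver 2.381, Violet 2.247, Amber 1.773.
Rounding up: Red 2, Blue 23, Green 3, Gold 3, Silver 3, Violet 3, Amber 2 (total 39).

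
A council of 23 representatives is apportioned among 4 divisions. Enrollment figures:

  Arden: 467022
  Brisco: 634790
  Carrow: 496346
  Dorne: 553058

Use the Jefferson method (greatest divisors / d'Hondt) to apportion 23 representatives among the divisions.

Standard divisor 2151216/23 ≈ 93531.13; standard quotas: Arden 4.993, Brisco 6.787, Carrow 5.307, Dorne 5.913.
Rounding down gives 4, 6, 5, 5 = 20 seats, so the divisor must be adjusted.
With modified divisor 86700: modified quotas Arden 5.387, Brisco 7.322, Carrow 5.725, Dorne 6.379.
Rounding down: Arden 5, Brisco 7, Carrow 5, Dorne 6 (total 23).

Arden: 5, Brisco: 7, Carrow: 5, Dorne: 6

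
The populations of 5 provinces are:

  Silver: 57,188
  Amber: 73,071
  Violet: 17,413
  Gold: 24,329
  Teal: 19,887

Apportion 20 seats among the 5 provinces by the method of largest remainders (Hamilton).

Silver 6, Amber 8, Violet 2, Gold 2, Teal 2

Standard divisor: 191888 ÷ 20 ≈ 9594.4.
Standard quotas: Silver 5.9606, Amber 7.6160, Violet 1.8149, Gold 2.5358, Teal 2.0728.
Lower quotas: Silver 5, Amber 7, Violet 1, Gold 2, Teal 2 (sum 17, leaving 3 seats).
Remainders in descending order: Silver 0.9606, Violet 0.8149, Amber 0.6160, Gold 0.5358, Teal 0.0728.
Largest remainders: Silver, Violet, Amber receive the extra seats.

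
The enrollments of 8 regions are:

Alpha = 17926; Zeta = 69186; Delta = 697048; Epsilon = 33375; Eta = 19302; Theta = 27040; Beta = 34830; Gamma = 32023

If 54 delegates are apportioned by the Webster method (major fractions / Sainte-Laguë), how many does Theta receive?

Standard divisor 930730/54 ≈ 17235.741; standard quotas: Alpha 1.040, Zeta 4.014, Delta 40.442, Epsilon 1.936, Eta 1.120, Theta 1.569, Beta 2.021, Gamma 1.858.
Rounding to the nearest integer gives Alpha 1, Zeta 4, Delta 40, Epsilon 2, Eta 1, Theta 2, Beta 2, Gamma 2 — total 54, matching the house size, so no adjustment is needed.
Theta receives 2.

2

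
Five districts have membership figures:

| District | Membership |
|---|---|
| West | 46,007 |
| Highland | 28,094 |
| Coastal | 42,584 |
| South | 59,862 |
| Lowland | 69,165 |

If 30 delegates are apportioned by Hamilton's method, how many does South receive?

Standard divisor: 245712 ÷ 30 ≈ 8190.4.
Standard quotas: West 5.6172, Highland 3.4301, Coastal 5.1993, South 7.3088, Lowland 8.4446.
Lower quotas: West 5, Highland 3, Coastal 5, South 7, Lowland 8 (sum 28, leaving 2 seats).
Remainders in descending order: West 0.6172, Lowland 0.4446, Highland 0.4301, South 0.3088, Coastal 0.1993.
Largest remainders: West, Lowland receive the extra seats.
South receives 7.

7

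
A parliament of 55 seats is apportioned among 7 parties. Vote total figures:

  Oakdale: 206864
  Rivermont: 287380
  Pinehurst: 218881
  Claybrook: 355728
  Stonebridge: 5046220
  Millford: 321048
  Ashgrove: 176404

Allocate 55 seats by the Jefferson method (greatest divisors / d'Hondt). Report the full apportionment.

Standard divisor 6612525/55 ≈ 120227.727; standard quotas: Oakdale 1.721, Rivermont 2.390, Pinehurst 1.821, Claybrook 2.959, Stonebridge 41.972, Millford 2.670, Ashgrove 1.467.
Rounding down gives 1, 2, 1, 2, 41, 2, 1 = 50 seats, so the divisor must be adjusted.
With modified divisor 110900: modified quotas Oakdale 1.865, Rivermont 2.591, Pinehurst 1.974, Claybrook 3.208, Stonebridge 45.502, Millford 2.895, Ashgrove 1.591.
Rounding down: Oakdale 1, Rivermont 2, Pinehurst 1, Claybrook 3, Stonebridge 45, Millford 2, Ashgrove 1 (total 55).

Oakdale=1; Rivermont=2; Pinehurst=1; Claybrook=3; Stonebridge=45; Millford=2; Ashgrove=1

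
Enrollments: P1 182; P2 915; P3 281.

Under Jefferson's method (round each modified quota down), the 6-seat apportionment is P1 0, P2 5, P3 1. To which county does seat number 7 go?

Priority for the next seat is population ÷ (current seats + 1).
Priorities: P1 182.000, P2 152.500, P3 140.500.
Highest priority: P1.

P1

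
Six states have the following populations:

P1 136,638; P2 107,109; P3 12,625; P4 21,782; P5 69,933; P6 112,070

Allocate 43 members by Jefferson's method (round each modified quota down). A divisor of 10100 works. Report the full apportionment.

With modified divisor 10100: modified quotas P1 13.529, P2 10.605, P3 1.250, P4 2.157, P5 6.924, P6 11.096.
Rounding down: P1 13, P2 10, P3 1, P4 2, P5 6, P6 11 (total 43).

P1: 13, P2: 10, P3: 1, P4: 2, P5: 6, P6: 11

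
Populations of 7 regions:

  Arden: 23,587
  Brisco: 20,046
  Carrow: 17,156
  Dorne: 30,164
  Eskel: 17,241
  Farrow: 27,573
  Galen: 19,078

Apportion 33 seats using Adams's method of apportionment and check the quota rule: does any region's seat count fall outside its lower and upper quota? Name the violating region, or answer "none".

none

Standard quotas: Arden 5.027, Brisco 4.272, Carrow 3.656, Dorne 6.428, Eskel 3.674, Farrow 5.876, Galen 4.066.
Adams allocation: Arden 5, Brisco 4, Carrow 4, Dorne 6, Eskel 4, Farrow 6, Galen 4.
Every allocation lies between the lower and upper quota.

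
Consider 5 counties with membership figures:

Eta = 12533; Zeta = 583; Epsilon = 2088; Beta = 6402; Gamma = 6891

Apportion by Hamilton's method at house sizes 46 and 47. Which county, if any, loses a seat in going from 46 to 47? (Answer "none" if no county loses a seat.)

At 46 seats: Eta 20, Zeta 1, Epsilon 4, Beta 10, Gamma 11.
At 47 seats: Eta 21, Zeta 1, Epsilon 3, Beta 11, Gamma 11.
Epsilon drops from 4 to 3.

Epsilon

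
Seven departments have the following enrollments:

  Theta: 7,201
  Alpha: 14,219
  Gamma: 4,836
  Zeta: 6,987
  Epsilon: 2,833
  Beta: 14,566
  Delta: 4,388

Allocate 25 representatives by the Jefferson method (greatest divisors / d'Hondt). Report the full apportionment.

Theta=3, Alpha=7, Gamma=2, Zeta=3, Epsilon=1, Beta=7, Delta=2

Standard divisor 55030/25 ≈ 2201.2; standard quotas: Theta 3.271, Alpha 6.460, Gamma 2.197, Zeta 3.174, Epsilon 1.287, Beta 6.617, Delta 1.993.
Rounding down gives 3, 6, 2, 3, 1, 6, 1 = 22 seats, so the divisor must be adjusted.
With modified divisor 1900: modified quotas Theta 3.790, Alpha 7.484, Gamma 2.545, Zeta 3.677, Epsilon 1.491, Beta 7.666, Delta 2.309.
Rounding down: Theta 3, Alpha 7, Gamma 2, Zeta 3, Epsilon 1, Beta 7, Delta 2 (total 25).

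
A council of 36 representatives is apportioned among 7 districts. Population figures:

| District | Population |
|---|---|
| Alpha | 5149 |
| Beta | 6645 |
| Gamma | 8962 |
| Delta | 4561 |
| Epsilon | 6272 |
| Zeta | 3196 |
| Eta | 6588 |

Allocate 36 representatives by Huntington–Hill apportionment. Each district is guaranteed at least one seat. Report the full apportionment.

Alpha=4, Beta=6, Gamma=8, Delta=4, Epsilon=5, Zeta=3, Eta=6

With divisor 1174: modified quotas Alpha 4.386, Beta 5.660, Gamma 7.634, Delta 3.885, Epsilon 5.342, Zeta 2.722, Eta 5.612.
Geometric-mean thresholds: Alpha √(4·5)=4.472, Beta √(5·6)=5.477, Gamma √(7·8)=7.483, Delta √(3·4)=3.464, Epsilon √(5·6)=5.477, Zeta √(2·3)=2.449, Eta √(5·6)=5.477.
Each quota rounded against its threshold gives Alpha 4, Beta 6, Gamma 8, Delta 4, Epsilon 5, Zeta 3, Eta 6 (total 36).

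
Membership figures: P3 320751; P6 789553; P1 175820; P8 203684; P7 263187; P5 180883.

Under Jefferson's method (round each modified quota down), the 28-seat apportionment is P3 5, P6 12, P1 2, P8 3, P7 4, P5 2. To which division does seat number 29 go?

Priority for the next seat is population ÷ (current seats + 1).
Priorities: P3 53458.500, P6 60734.846, P1 58606.667, P8 50921.000, P7 52637.400, P5 60294.333.
Highest priority: P6.

P6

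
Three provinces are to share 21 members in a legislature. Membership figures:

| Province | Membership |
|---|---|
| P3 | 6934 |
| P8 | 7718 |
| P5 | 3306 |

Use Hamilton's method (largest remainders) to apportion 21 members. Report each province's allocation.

P3=8; P8=9; P5=4

Standard divisor: 17958 ÷ 21 ≈ 855.143.
Standard quotas: P3 8.1086, P8 9.0254, P5 3.8660.
Lower quotas: P3 8, P8 9, P5 3 (sum 20, leaving 1 seat).
Remainders in descending order: P5 0.8660, P3 0.1086, P8 0.0254.
The surplus seat goes to P5.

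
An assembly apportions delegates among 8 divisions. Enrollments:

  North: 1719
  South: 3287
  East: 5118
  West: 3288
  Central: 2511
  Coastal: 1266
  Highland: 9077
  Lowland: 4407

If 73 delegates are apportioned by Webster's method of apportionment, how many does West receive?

8

Standard divisor 30673/73 ≈ 420.178; standard quotas: North 4.091, South 7.823, East 12.181, West 7.825, Central 5.976, Coastal 3.013, Highland 21.603, Lowland 10.488.
Rounding to the nearest integer gives North 4, South 8, East 12, West 8, Central 6, Coastal 3, Highland 22, Lowland 10 — total 73, matching the house size, so no adjustment is needed.
West receives 8.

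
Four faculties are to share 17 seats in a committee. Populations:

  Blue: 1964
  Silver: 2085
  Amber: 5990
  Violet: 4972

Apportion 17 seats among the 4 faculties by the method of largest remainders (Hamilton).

Standard divisor: 15011 ÷ 17 = 883.
Standard quotas: Blue 2.2242, Silver 2.3613, Amber 6.7837, Violet 5.6308.
Lower quotas: Blue 2, Silver 2, Amber 6, Violet 5 (sum 15, leaving 2 seats).
Remainders in descending order: Amber 0.7837, Violet 0.6308, Silver 0.3613, Blue 0.2242.
Largest remainders: Amber, Violet receive the extra seats.

Blue: 2; Silver: 2; Amber: 7; Violet: 6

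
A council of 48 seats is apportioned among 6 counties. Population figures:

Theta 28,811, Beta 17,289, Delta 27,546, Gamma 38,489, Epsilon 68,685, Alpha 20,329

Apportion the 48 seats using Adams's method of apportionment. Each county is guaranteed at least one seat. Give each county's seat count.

Standard divisor 201149/48 ≈ 4190.604; standard quotas: Theta 6.875, Beta 4.126, Delta 6.573, Gamma 9.185, Epsilon 16.390, Alpha 4.851.
Rounding up gives 7, 5, 7, 10, 17, 5 = 51 seats, so the divisor must be adjusted.
With modified divisor 4500: modified quotas Theta 6.402, Beta 3.842, Delta 6.121, Gamma 8.553, Epsilon 15.263, Alpha 4.518.
Rounding up: Theta 7, Beta 4, Delta 7, Gamma 9, Epsilon 16, Alpha 5 (total 48).

Theta=7, Beta=4, Delta=7, Gamma=9, Epsilon=16, Alpha=5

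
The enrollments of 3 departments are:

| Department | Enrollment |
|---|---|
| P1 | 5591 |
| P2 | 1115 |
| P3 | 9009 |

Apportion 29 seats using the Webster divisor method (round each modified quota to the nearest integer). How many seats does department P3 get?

Standard divisor 15715/29 ≈ 541.897; standard quotas: P1 10.317, P2 2.058, P3 16.625.
Rounding to the nearest integer gives P1 10, P2 2, P3 17 — total 29, matching the house size, so no adjustment is needed.
P3 receives 17.

17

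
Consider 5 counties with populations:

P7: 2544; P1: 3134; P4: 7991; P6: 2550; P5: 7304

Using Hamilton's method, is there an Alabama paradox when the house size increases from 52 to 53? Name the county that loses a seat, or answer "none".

none

At 52 seats: P7 5, P1 7, P4 18, P6 6, P5 16.
At 53 seats: P7 6, P1 7, P4 18, P6 6, P5 16.
No county's allocation decreased.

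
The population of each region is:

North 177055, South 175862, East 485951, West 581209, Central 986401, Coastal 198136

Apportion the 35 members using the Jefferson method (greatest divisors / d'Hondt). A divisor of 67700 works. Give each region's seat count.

With modified divisor 67700: modified quotas North 2.615, South 2.598, East 7.178, West 8.585, Central 14.570, Coastal 2.927.
Rounding down: North 2, South 2, East 7, West 8, Central 14, Coastal 2 (total 35).

North: 2, South: 2, East: 7, West: 8, Central: 14, Coastal: 2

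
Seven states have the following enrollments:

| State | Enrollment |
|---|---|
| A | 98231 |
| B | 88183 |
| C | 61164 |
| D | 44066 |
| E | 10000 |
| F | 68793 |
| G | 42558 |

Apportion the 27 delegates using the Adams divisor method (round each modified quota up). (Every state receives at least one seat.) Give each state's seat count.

A=6, B=6, C=4, D=3, E=1, F=4, G=3

Standard divisor 412995/27 ≈ 15296.111; standard quotas: A 6.422, B 5.765, C 3.999, D 2.881, E 0.654, F 4.497, G 2.782.
Rounding up gives 7, 6, 4, 3, 1, 5, 3 = 29 seats, so the divisor must be adjusted.
With modified divisor 17400: modified quotas A 5.645, B 5.068, C 3.515, D 2.533, E 0.575, F 3.954, G 2.446.
Rounding up: A 6, B 6, C 4, D 3, E 1, F 4, G 3 (total 27).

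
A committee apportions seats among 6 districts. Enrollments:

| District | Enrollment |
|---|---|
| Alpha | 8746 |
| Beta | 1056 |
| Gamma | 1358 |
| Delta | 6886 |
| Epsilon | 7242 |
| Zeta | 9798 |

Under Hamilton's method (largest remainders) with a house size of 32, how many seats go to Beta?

Total 35086; standard divisor 35086/32 ≈ 1096.438.
Standard quotas: Alpha 7.9767, Beta 0.9631, Gamma 1.2386, Delta 6.2803, Epsilon 6.6050, Zeta 8.9362.
Lower quotas: Alpha 7, Beta 0, Gamma 1, Delta 6, Epsilon 6, Zeta 8 (sum 28, leaving 4 seats).
Remainders in descending order: Alpha 0.9767, Beta 0.9631, Zeta 0.9362, Epsilon 0.6050, Delta 0.2803, Gamma 0.2386.
The surplus seats go to Alpha, Beta, Zeta, Epsilon.
Beta receives 1.

1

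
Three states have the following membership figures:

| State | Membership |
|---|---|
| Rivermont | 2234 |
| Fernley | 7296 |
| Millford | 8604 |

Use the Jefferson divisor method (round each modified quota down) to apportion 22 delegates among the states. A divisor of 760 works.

Rivermont=2, Fernley=9, Millford=11

With modified divisor 760: modified quotas Rivermont 2.939, Fernley 9.600, Millford 11.321.
Rounding down: Rivermont 2, Fernley 9, Millford 11 (total 22).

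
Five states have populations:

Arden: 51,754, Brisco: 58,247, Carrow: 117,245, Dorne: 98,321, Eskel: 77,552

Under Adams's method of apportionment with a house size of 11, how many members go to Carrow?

Standard divisor 403119/11 ≈ 36647.182; standard quotas: Arden 1.412, Brisco 1.589, Carrow 3.199, Dorne 2.683, Eskel 2.116.
Rounding up gives 2, 2, 4, 3, 3 = 14 seats, so the divisor must be adjusted.
With modified divisor 50500: modified quotas Arden 1.025, Brisco 1.153, Carrow 2.322, Dorne 1.947, Eskel 1.536.
Rounding up: Arden 2, Brisco 2, Carrow 3, Dorne 2, Eskel 2 (total 11).
Carrow receives 3.

3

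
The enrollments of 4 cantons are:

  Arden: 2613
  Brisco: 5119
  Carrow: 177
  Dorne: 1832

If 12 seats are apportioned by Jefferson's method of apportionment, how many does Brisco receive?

7

Standard divisor 9741/12 ≈ 811.75; standard quotas: Arden 3.219, Brisco 6.306, Carrow 0.218, Dorne 2.257.
Rounding down gives 3, 6, 0, 2 = 11 seats, so the divisor must be adjusted.
With modified divisor 700: modified quotas Arden 3.733, Brisco 7.313, Carrow 0.253, Dorne 2.617.
Rounding down: Arden 3, Brisco 7, Carrow 0, Dorne 2 (total 12).
Brisco receives 7.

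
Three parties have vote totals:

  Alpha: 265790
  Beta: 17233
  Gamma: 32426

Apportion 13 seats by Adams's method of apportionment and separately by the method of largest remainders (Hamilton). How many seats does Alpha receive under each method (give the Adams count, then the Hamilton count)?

Adams: Alpha 10, Beta 1, Gamma 2.
Hamilton: Alpha 11, Beta 1, Gamma 1.
Alpha gets 10 under Adams and 11 under Hamilton.

10 and 11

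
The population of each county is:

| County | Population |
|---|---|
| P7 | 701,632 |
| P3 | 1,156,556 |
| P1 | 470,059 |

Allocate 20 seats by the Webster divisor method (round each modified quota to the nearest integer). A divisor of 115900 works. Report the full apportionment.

With modified divisor 115900: modified quotas P7 6.054, P3 9.979, P1 4.056.
Rounding to the nearest integer: P7 6, P3 10, P1 4 (total 20).

P7 6; P3 10; P1 4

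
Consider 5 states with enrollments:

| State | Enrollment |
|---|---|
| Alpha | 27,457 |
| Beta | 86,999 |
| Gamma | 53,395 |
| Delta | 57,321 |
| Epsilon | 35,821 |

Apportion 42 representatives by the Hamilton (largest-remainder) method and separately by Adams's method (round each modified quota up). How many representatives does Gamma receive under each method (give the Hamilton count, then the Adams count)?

9 and 8

Hamilton: Alpha 4, Beta 14, Gamma 9, Delta 9, Epsilon 6.
Adams: Alpha 5, Beta 14, Gamma 8, Delta 9, Epsilon 6.
Gamma gets 9 under Hamilton and 8 under Adams.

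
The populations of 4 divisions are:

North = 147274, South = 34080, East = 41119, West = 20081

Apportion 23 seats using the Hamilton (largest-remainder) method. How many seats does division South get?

Total 242554; standard divisor 242554/23 ≈ 10545.826.
Standard quotas: North 13.9651, South 3.2316, East 3.8991, West 1.9042.
Lower quotas: North 13, South 3, East 3, West 1 (sum 20, leaving 3 seats).
Remainders in descending order: North 0.9651, West 0.9042, East 0.8991, South 0.2316.
The surplus seats go to North, West, East.
South receives 3.

3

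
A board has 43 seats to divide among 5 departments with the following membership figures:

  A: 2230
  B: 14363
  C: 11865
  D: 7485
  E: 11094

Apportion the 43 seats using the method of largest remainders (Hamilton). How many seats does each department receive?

A 2, B 13, C 11, D 7, E 10

Standard divisor: 47037 ÷ 43 ≈ 1093.884.
Standard quotas: A 2.0386, B 13.1303, C 10.8467, D 6.8426, E 10.1418.
Lower quotas: A 2, B 13, C 10, D 6, E 10 (sum 41, leaving 2 seats).
Remainders in descending order: C 0.8467, D 0.8426, E 0.1418, B 0.1303, A 0.0386.
Largest remainders: C, D receive the extra seats.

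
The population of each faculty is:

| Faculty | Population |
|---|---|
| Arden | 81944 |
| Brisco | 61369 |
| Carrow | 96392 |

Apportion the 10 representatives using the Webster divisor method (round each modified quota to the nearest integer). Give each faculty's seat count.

Standard divisor 239705/10 ≈ 23970.5; standard quotas: Arden 3.419, Brisco 2.560, Carrow 4.021.
Rounding to the nearest integer gives Arden 3, Brisco 3, Carrow 4 — total 10, matching the house size, so no adjustment is needed.

Arden 3; Brisco 3; Carrow 4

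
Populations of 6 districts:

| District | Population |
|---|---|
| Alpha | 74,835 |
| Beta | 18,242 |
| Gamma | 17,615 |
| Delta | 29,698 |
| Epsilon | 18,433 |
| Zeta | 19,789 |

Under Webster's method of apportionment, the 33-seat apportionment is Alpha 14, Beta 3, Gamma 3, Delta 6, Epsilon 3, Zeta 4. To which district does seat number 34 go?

Epsilon

Priority for the next seat is population ÷ (current seats + 0.5).
Priorities: Alpha 5161.034, Beta 5212.000, Gamma 5032.857, Delta 4568.923, Epsilon 5266.571, Zeta 4397.556.
Highest priority: Epsilon.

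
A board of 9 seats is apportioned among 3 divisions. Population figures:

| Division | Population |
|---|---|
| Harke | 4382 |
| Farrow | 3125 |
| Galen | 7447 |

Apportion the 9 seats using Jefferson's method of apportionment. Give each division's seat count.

Standard divisor 14954/9 ≈ 1661.556; standard quotas: Harke 2.637, Farrow 1.881, Galen 4.482.
Rounding down gives 2, 1, 4 = 7 seats, so the divisor must be adjusted.
With modified divisor 1480: modified quotas Harke 2.961, Farrow 2.111, Galen 5.032.
Rounding down: Harke 2, Farrow 2, Galen 5 (total 9).

Harke 2, Farrow 2, Galen 5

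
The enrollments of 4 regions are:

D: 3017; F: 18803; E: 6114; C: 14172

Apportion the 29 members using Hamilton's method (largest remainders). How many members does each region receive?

The standard divisor is 42106/29 ≈ 1451.931.
Standard quotas: D 2.0779, F 12.9503, E 4.2109, C 9.7608.
Lower quotas: D 2, F 12, E 4, C 9 (sum 27, leaving 2 seats).
Remainders in descending order: F 0.9503, C 0.7608, E 0.2109, D 0.0779.
The surplus seats go to F, C.

D 2, F 13, E 4, C 10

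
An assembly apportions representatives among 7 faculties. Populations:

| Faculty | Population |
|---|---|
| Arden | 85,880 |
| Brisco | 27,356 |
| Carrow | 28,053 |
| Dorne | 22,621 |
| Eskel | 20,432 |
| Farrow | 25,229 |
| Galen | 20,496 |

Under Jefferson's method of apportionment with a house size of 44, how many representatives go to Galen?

Standard divisor 230067/44 ≈ 5228.795; standard quotas: Arden 16.424, Brisco 5.232, Carrow 5.365, Dorne 4.326, Eskel 3.908, Farrow 4.825, Galen 3.920.
Rounding down gives 16, 5, 5, 4, 3, 4, 3 = 40 seats, so the divisor must be adjusted.
With modified divisor 4900: modified quotas Arden 17.527, Brisco 5.583, Carrow 5.725, Dorne 4.617, Eskel 4.170, Farrow 5.149, Galen 4.183.
Rounding down: Arden 17, Brisco 5, Carrow 5, Dorne 4, Eskel 4, Farrow 5, Galen 4 (total 44).
Galen receives 4.

4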